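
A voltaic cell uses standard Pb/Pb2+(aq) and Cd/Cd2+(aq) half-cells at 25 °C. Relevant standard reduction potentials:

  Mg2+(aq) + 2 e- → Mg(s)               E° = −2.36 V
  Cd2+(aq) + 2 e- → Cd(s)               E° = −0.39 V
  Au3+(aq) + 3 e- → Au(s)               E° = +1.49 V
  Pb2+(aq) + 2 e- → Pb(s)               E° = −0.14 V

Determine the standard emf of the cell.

+0.25 V

The Pb²⁺/Pb couple has the higher E°, so Pb ion is reduced (cathode) and Cd is oxidized (anode).
E°cell = E°(cathode) − E°(anode) = −0.14 − (−0.39) = +0.25 V.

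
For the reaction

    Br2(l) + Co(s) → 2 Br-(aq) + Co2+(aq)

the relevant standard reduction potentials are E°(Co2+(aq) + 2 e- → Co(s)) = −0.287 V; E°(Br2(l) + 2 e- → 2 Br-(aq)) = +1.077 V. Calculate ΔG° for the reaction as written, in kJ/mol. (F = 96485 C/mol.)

In the reaction as written Br2(l) is reduced, so the Br₂/Br⁻ couple is the cathode and Co²⁺/Co is the anode.
E°cell = +1.077 − (−0.287) = +1.364 V; balancing electrons gives n = 2.
ΔG° = −nFE°cell = −(2)(96485)(+1.364) J/mol = −263 kJ/mol.

−263 kJ/mol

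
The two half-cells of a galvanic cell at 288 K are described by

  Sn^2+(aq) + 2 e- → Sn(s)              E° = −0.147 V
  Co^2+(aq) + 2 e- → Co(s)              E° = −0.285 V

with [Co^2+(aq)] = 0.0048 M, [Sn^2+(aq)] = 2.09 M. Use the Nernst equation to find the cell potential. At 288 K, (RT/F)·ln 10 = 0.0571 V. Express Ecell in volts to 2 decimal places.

Sn²⁺/Sn is reduced (cathode, E° = −0.147 V) and Co²⁺/Co is oxidized (anode).
The standard potential is −0.147 − (−0.285) = +0.138 V and the balanced reaction transfers n = 2 electrons.
For the overall reaction Sn^2+(aq) + Co(s) → Sn(s) + Co^2+(aq), Q = [Co^2+(aq)] / [Sn^2+(aq)] = 0.0023, giving log Q = −2.639.
By the Nernst equation, E = +0.138 − (0.0571/2)·(−2.639) = +0.21 V.

+0.21 V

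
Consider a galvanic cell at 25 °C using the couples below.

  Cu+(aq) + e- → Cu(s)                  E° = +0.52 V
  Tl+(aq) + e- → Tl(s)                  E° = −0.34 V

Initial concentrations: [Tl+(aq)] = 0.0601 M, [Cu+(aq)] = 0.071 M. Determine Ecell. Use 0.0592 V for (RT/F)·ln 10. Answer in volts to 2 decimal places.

Since E°(Cu⁺/Cu) > E°(Tl⁺/Tl), Cu⁺/Cu serves as the cathode.
E°cell = +0.52 − (−0.34) = +0.86 V, with n = 1 electron transferred.
The balanced reaction is Cu+(aq) + Tl(s) → Cu(s) + Tl+(aq), so Q = [Tl+(aq)] / [Cu+(aq)] = 0.846 and log Q = −0.072.
By the Nernst equation, E = +0.86 − (0.0592/1)·(−0.072) = +0.86 V.

+0.86 V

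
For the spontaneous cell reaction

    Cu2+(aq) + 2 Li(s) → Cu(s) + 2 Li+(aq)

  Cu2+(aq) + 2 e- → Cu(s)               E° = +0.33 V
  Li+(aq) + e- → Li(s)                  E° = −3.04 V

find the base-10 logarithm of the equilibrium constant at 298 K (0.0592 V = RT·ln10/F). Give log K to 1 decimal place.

log K = 113.9

The Cu²⁺/Cu couple is reduced (cathode); E°cell = +0.33 − (−3.04) = +3.37 V with n = 2.
At equilibrium E = 0, so log K = nE°cell / 0.0592 = (2)(+3.37) / 0.0592 = 113.9.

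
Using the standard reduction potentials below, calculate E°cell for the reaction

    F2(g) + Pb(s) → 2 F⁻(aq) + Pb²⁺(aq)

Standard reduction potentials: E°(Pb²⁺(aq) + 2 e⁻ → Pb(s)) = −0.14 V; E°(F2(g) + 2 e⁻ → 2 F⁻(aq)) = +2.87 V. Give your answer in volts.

In the reaction as written, F2(g) is reduced (cathode) and Pb²⁺(aq) is produced by oxidation at the anode.
E°cell = E°(cathode) − E°(anode) = +2.87 − (−0.14) = +3.01 V.

+3.01 V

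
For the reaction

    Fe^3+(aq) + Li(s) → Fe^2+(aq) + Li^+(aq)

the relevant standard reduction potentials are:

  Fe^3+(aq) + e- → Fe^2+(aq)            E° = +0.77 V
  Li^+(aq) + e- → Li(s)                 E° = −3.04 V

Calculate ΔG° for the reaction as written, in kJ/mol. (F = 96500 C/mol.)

In the reaction as written Fe^3+(aq) is reduced, so the Fe³⁺/Fe²⁺ couple is the cathode and Li⁺/Li is the anode.
E°cell = +0.77 − (−3.04) = +3.81 V; balancing electrons gives n = 1.
ΔG° = −nFE°cell = −(1)(96500)(+3.81) J/mol = −368 kJ/mol.

−368 kJ/mol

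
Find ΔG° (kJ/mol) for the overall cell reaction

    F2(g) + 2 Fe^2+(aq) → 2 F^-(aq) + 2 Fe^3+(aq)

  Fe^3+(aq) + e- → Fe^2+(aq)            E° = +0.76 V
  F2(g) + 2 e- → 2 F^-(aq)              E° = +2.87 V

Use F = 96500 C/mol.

In the reaction as written F2(g) is reduced, so the F₂/F⁻ couple is the cathode and Fe³⁺/Fe²⁺ is the anode.
E°cell = +2.87 − (+0.76) = +2.11 V; balancing electrons gives n = 2.
ΔG° = −nFE°cell = −(2)(96500)(+2.11) J/mol = −407 kJ/mol.

−407 kJ/mol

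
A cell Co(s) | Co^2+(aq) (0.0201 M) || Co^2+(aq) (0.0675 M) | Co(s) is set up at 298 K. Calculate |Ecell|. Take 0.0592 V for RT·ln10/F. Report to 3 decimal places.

0.016 V

For a concentration cell E°cell = 0, since both electrodes use the same couple.
The compartment with the higher Co^2+(aq) concentration (0.0675 M) acts as the cathode; ions are reduced there and produced at the dilute (0.0201 M) anode.
With n = 2, Ecell = −(0.0592/2)·log([dilute]/[conc]) = −(0.0592/2)·log(0.0201/0.0675) = +0.016 V.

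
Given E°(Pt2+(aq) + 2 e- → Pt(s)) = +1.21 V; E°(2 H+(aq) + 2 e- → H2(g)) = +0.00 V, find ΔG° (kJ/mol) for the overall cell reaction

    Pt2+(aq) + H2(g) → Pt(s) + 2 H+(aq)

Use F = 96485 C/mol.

−233 kJ/mol

In the reaction as written Pt2+(aq) is reduced, so the Pt²⁺/Pt couple is the cathode and 2H⁺/H₂ is the anode.
E°cell = +1.21 − (+0.00) = +1.21 V; balancing electrons gives n = 2.
ΔG° = −nFE°cell = −(2)(96485)(+1.21) J/mol = −233 kJ/mol.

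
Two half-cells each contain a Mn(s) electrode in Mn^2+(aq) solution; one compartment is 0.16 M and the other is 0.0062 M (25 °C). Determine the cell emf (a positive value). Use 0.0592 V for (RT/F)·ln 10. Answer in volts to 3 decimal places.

For a concentration cell E°cell = 0, since both electrodes use the same couple.
The compartment with the higher Mn^2+(aq) concentration (0.16 M) acts as the cathode; ions are reduced there and produced at the dilute (0.0062 M) anode.
With n = 2, Ecell = −(0.0592/2)·log([dilute]/[conc]) = −(0.0592/2)·log(0.0062/0.16) = +0.042 V.

0.042 V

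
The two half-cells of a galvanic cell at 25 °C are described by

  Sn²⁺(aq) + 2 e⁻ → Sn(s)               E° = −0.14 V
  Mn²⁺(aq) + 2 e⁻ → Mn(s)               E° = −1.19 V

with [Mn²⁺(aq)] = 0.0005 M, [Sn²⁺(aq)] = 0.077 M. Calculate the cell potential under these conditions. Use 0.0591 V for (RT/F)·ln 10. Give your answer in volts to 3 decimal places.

Sn²⁺/Sn is reduced (cathode, E° = −0.14 V) and Mn²⁺/Mn is oxidized (anode).
The standard potential is −0.14 − (−1.19) = +1.05 V and the balanced reaction transfers n = 2 electrons.
For the overall reaction Sn²⁺(aq) + Mn(s) → Sn(s) + Mn²⁺(aq), Q = [Mn²⁺(aq)] / [Sn²⁺(aq)] = 0.00649, giving log Q = −2.188.
Applying E = E° − (RT ln10/nF)·log Q gives +1.05 − (0.0591/2)(−2.188) = +1.115 V.

+1.115 V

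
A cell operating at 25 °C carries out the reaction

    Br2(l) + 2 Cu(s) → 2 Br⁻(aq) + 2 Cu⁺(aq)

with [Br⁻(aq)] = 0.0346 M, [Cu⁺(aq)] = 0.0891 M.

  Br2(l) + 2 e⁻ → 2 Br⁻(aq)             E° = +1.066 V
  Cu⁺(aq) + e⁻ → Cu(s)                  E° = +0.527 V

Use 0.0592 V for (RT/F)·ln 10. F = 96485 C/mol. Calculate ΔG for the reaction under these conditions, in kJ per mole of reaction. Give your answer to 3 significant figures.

E°cell = +1.066 − (+0.527) = +0.539 V; the balanced reaction transfers n = 2 electrons.
Q = [Br⁻(aq)]^2·[Cu⁺(aq)]^2 = 9.5×10^−6, so log Q = −5.022 and E = +0.539 − (0.0592/2)(−5.022) = +0.6877 V.
ΔG = −nFE = −(2)(96485)(+0.6877) J/mol = −133 kJ/mol.

−133 kJ/mol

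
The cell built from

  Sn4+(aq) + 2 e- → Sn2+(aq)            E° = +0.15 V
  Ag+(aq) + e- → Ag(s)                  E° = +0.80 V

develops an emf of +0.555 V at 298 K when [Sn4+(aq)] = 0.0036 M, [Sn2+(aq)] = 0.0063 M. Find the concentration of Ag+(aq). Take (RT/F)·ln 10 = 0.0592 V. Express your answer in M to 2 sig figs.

0.019 M

Ag⁺/Ag is the cathode (higher E°); E°cell = +0.80 − (+0.15) = +0.65 V with n = 2.
Since E = E° − (0.0592/n)·log Q, log Q = n(E° − E)/0.0592 = 3.209.
The balanced reaction is 2 Ag+(aq) + Sn2+(aq) → 2 Ag(s) + Sn4+(aq), so Q = [Sn4+(aq)] / ([Ag+(aq)]^2·[Sn2+(aq)]).
Isolating [Ag+(aq)] in Q = 10^{3.209} yields log [Ag+(aq)] = −1.726, i.e. 0.019 M.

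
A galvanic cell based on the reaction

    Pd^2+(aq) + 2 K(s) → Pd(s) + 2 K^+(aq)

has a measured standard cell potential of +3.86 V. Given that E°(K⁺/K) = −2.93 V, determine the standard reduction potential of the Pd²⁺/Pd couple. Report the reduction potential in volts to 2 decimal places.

In the reaction as written the Pd²⁺/Pd couple is reduced (cathode) and K⁺/K is oxidized (anode), so E°cell = E°(Pd²⁺/Pd) − E°(K⁺/K).
E°(Pd²⁺/Pd) = E°cell + E°(anode) = +3.86 + (−2.93) = +0.93 V.

+0.93 V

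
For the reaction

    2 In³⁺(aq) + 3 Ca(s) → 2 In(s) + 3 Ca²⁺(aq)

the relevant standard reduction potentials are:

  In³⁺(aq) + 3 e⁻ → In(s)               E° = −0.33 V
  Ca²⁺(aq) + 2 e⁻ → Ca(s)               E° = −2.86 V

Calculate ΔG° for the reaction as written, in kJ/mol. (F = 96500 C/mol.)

In the reaction as written In³⁺(aq) is reduced, so the In³⁺/In couple is the cathode and Ca²⁺/Ca is the anode.
E°cell = −0.33 − (−2.86) = +2.53 V; balancing electrons gives n = 6.
ΔG° = −nFE°cell = −(6)(96500)(+2.53) J/mol = −1465 kJ/mol.

−1465 kJ/mol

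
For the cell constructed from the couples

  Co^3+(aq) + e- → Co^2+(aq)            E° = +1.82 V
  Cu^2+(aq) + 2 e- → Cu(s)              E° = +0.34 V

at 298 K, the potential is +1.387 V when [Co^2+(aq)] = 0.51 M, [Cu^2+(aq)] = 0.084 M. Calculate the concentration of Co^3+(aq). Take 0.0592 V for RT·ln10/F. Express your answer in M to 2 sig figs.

With Co³⁺/Co²⁺ at the cathode and Cu²⁺/Cu at the anode, E°cell = +1.82 − (+0.34) = +1.48 V (n = 2).
Rearranging E = E° − (0.0592/n)·log Q gives log Q = 2(+1.48 − (+1.387))/0.0592 = 3.142.
For 2 Co^3+(aq) + Cu(s) → 2 Co^2+(aq) + Cu^2+(aq), the reaction quotient is Q = ([Co^2+(aq)]^2·[Cu^2+(aq)]) / [Co^3+(aq)]^2.
Solving for the unknown gives log [Co^3+(aq)] = −2.401, so [Co^3+(aq)] ≈ 0.0040 M.

0.0040 M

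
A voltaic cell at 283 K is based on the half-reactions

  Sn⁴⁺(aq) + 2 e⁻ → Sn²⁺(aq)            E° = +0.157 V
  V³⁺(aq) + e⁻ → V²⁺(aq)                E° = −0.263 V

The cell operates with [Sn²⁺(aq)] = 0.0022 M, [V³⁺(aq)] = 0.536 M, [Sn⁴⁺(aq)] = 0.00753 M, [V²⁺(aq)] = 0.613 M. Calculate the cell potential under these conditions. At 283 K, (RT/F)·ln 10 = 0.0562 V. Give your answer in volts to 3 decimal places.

+0.438 V

Since E°(Sn⁴⁺/Sn²⁺) > E°(V³⁺/V²⁺), Sn⁴⁺/Sn²⁺ serves as the cathode.
E°cell = +0.157 − (−0.263) = +0.420 V, with n = 2 electrons transferred.
The balanced reaction is Sn⁴⁺(aq) + 2 V²⁺(aq) → Sn²⁺(aq) + 2 V³⁺(aq), so Q = ([Sn²⁺(aq)]·[V³⁺(aq)]^2) / ([Sn⁴⁺(aq)]·[V²⁺(aq)]^2) = 0.223 and log Q = −0.651.
Applying E = E° − (RT ln10/nF)·log Q gives +0.420 − (0.0562/2)(−0.651) = +0.438 V.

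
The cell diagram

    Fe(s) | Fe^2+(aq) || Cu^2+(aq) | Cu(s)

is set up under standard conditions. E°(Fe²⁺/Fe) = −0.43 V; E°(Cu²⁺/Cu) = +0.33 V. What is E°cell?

By convention the left-hand electrode in cell notation is the anode (oxidation) and the right-hand electrode is the cathode (reduction).
E°cell = E°(right) − E°(left) = +0.33 − (−0.43) = +0.76 V.

+0.76 V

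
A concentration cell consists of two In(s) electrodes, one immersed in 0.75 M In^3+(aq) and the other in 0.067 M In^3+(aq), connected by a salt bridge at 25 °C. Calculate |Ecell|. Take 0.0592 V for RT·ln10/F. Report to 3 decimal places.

For a concentration cell E°cell = 0, since both electrodes use the same couple.
The compartment with the higher In^3+(aq) concentration (0.75 M) acts as the cathode; ions are reduced there and produced at the dilute (0.067 M) anode.
With n = 3, Ecell = −(0.0592/3)·log([dilute]/[conc]) = −(0.0592/3)·log(0.067/0.75) = +0.021 V.

0.021 V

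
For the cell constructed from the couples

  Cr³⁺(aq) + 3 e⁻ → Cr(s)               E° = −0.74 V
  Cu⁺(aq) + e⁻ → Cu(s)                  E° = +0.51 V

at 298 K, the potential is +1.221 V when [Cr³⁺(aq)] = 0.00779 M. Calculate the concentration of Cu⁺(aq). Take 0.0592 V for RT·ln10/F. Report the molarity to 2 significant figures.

Cu⁺/Cu is the cathode (higher E°); E°cell = +0.51 − (−0.74) = +1.25 V with n = 3.
Since E = E° − (0.0592/n)·log Q, log Q = n(E° − E)/0.0592 = 1.470.
The balanced reaction is 3 Cu⁺(aq) + Cr(s) → 3 Cu(s) + Cr³⁺(aq), so Q = [Cr³⁺(aq)] / [Cu⁺(aq)]^3.
Substituting the known concentrations and solving, log [Cu⁺(aq)] = −1.193 and [Cu⁺(aq)] = 0.064 M.

0.064 M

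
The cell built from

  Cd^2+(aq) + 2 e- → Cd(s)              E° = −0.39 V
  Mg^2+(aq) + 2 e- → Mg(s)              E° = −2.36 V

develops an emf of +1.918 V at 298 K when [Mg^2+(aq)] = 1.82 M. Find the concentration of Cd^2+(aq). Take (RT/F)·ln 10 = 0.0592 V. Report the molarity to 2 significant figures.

With Cd²⁺/Cd at the cathode and Mg²⁺/Mg at the anode, E°cell = −0.39 − (−2.36) = +1.97 V (n = 2).
Since E = E° − (0.0592/n)·log Q, log Q = n(E° − E)/0.0592 = 1.757.
The balanced reaction is Cd^2+(aq) + Mg(s) → Cd(s) + Mg^2+(aq), so Q = [Mg^2+(aq)] / [Cd^2+(aq)].
Substituting the known concentrations and solving, log [Cd^2+(aq)] = −1.497 and [Cd^2+(aq)] = 0.032 M.

0.032 M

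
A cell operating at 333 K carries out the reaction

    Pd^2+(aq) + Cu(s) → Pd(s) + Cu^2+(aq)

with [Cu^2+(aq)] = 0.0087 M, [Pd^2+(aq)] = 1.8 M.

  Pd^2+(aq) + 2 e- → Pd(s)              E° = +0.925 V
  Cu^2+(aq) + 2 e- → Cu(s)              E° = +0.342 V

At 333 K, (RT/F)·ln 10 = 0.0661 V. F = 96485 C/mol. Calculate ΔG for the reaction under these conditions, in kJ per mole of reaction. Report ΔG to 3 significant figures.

−127 kJ/mol

E°cell = +0.925 − (+0.342) = +0.583 V; the balanced reaction transfers n = 2 electrons.
Q = [Cu^2+(aq)] / [Pd^2+(aq)] = 0.00483, so log Q = −2.316 and E = +0.583 − (0.0661/2)(−2.316) = +0.6595 V.
Then ΔG = −nFE = −2 × 96485 × +0.6595 J/mol = −127 kJ/mol.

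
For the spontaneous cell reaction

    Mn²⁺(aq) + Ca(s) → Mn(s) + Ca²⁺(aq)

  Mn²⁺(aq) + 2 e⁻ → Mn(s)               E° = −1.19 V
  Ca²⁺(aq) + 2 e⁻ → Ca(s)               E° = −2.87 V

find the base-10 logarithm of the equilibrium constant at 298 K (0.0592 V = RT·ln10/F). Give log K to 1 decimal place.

The Mn²⁺/Mn couple is reduced (cathode); E°cell = −1.19 − (−2.87) = +1.68 V with n = 2.
At equilibrium E = 0, so log K = nE°cell / 0.0592 = (2)(+1.68) / 0.0592 = 56.8.

log K = 56.8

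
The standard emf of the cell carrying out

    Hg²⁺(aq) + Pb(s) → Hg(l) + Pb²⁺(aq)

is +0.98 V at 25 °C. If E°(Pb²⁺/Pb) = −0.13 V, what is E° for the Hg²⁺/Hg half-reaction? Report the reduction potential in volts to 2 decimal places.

In the reaction as written the Hg²⁺/Hg couple is reduced (cathode) and Pb²⁺/Pb is oxidized (anode), so E°cell = E°(Hg²⁺/Hg) − E°(Pb²⁺/Pb).
E°(Hg²⁺/Hg) = E°cell + E°(anode) = +0.98 + (−0.13) = +0.85 V.

+0.85 V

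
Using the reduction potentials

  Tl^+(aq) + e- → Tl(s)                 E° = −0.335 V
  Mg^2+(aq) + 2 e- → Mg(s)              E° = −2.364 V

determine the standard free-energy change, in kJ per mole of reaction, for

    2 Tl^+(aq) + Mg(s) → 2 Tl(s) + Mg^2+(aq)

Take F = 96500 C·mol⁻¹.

−392 kJ/mol

In the reaction as written Tl^+(aq) is reduced, so the Tl⁺/Tl couple is the cathode and Mg²⁺/Mg is the anode.
E°cell = −0.335 − (−2.364) = +2.029 V; balancing electrons gives n = 2.
ΔG° = −nFE°cell = −(2)(96500)(+2.029) J/mol = −392 kJ/mol.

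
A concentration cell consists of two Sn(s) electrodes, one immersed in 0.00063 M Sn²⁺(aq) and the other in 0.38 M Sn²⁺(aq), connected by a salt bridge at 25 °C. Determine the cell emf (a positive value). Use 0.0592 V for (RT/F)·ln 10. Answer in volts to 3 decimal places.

For a concentration cell E°cell = 0, since both electrodes use the same couple.
The compartment with the higher Sn²⁺(aq) concentration (0.38 M) acts as the cathode; ions are reduced there and produced at the dilute (0.00063 M) anode.
With n = 2, Ecell = −(0.0592/2)·log([dilute]/[conc]) = −(0.0592/2)·log(0.00063/0.38) = +0.082 V.

0.082 V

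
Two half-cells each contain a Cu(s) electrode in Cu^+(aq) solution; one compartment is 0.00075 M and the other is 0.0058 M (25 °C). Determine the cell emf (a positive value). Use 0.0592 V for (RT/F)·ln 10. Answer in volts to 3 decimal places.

For a concentration cell E°cell = 0, since both electrodes use the same couple.
The compartment with the higher Cu^+(aq) concentration (0.0058 M) acts as the cathode; ions are reduced there and produced at the dilute (0.00075 M) anode.
With n = 1, Ecell = −(0.0592/1)·log([dilute]/[conc]) = −(0.0592/1)·log(0.00075/0.0058) = +0.053 V.

0.053 V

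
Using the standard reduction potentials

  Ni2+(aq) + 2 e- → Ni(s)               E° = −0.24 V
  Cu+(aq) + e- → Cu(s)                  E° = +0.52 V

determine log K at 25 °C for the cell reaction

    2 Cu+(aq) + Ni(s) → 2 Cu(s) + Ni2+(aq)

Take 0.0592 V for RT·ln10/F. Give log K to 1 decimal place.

The Cu⁺/Cu couple is reduced (cathode); E°cell = +0.52 − (−0.24) = +0.76 V with n = 2.
At equilibrium E = 0, so log K = nE°cell / 0.0592 = (2)(+0.76) / 0.0592 = 25.7.

log K = 25.7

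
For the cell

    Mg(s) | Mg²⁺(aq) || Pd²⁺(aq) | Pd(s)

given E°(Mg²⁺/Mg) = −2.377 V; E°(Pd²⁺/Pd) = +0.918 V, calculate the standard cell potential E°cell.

+3.295 V

By convention the left-hand electrode in cell notation is the anode (oxidation) and the right-hand electrode is the cathode (reduction).
E°cell = E°(right) − E°(left) = +0.918 − (−2.377) = +3.295 V.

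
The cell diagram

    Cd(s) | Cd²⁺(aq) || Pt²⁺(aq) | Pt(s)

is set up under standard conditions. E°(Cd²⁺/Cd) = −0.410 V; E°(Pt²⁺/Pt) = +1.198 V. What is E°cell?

+1.608 V

By convention the left-hand electrode in cell notation is the anode (oxidation) and the right-hand electrode is the cathode (reduction).
E°cell = E°(right) − E°(left) = +1.198 − (−0.410) = +1.608 V.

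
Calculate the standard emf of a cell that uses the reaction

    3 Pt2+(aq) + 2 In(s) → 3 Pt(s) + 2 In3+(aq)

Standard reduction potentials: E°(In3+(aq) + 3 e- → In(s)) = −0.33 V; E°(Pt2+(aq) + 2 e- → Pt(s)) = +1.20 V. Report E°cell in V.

+1.53 V

In the reaction as written, Pt2+(aq) is reduced (cathode) and In3+(aq) is produced by oxidation at the anode.
E°cell = E°(cathode) − E°(anode) = +1.20 − (−0.33) = +1.53 V.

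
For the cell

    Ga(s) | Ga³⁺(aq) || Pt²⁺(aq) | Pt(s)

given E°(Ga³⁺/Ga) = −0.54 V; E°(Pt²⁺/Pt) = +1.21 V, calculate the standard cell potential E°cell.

By convention the left-hand electrode in cell notation is the anode (oxidation) and the right-hand electrode is the cathode (reduction).
E°cell = E°(right) − E°(left) = +1.21 − (−0.54) = +1.75 V.

+1.75 V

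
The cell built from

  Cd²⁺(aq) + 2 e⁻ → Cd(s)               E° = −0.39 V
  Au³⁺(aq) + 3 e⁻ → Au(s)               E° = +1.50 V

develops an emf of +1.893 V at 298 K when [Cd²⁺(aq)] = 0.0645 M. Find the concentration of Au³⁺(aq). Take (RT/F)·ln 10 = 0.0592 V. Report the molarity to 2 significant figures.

0.023 M

Au³⁺/Au is the cathode (higher E°); E°cell = +1.50 − (−0.39) = +1.89 V with n = 6.
Rearranging E = E° − (0.0592/n)·log Q gives log Q = 6(+1.89 − (+1.893))/0.0592 = −0.304.
The balanced reaction is 2 Au³⁺(aq) + 3 Cd(s) → 2 Au(s) + 3 Cd²⁺(aq), so Q = [Cd²⁺(aq)]^3 / [Au³⁺(aq)]^2.
Isolating [Au³⁺(aq)] in Q = 10^{−0.304} yields log [Au³⁺(aq)] = −1.634, i.e. 0.023 M.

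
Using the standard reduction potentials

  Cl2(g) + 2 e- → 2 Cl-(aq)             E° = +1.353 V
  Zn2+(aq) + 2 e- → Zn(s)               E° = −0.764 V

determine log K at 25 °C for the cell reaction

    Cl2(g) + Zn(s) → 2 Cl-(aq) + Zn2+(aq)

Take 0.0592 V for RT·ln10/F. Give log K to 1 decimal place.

The Cl₂/Cl⁻ couple is reduced (cathode); E°cell = +1.353 − (−0.764) = +2.117 V with n = 2.
At equilibrium E = 0, so log K = nE°cell / 0.0592 = (2)(+2.117) / 0.0592 = 71.5.

log K = 71.5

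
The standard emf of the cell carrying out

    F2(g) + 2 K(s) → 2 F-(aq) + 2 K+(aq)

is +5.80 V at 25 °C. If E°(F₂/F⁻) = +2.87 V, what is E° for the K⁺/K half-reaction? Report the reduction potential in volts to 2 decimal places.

−2.93 V

In the reaction as written the F₂/F⁻ couple is reduced (cathode) and K⁺/K is oxidized (anode), so E°cell = E°(F₂/F⁻) − E°(K⁺/K).
E°(K⁺/K) = E°(cathode) − E°cell = +2.87 − (+5.80) = −2.93 V.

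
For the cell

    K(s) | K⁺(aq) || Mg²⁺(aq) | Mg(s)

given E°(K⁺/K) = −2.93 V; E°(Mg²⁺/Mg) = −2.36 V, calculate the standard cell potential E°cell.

By convention the left-hand electrode in cell notation is the anode (oxidation) and the right-hand electrode is the cathode (reduction).
E°cell = E°(right) − E°(left) = −2.36 − (−2.93) = +0.57 V.

+0.57 V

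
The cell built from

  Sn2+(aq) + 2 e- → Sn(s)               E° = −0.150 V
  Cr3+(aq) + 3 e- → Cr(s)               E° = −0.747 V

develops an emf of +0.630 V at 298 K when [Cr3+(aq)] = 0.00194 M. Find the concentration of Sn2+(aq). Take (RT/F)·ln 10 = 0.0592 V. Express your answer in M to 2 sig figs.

0.20 M

The Sn²⁺/Sn couple has the larger reduction potential, so it is the cathode: E°cell = −0.150 − (−0.747) = +0.597 V and n = 6.
From the Nernst equation, log Q = n(E° − E)/0.0592 = 6·(+0.597 − (+0.630))/0.0592 = −3.345.
Balancing electrons gives 3 Sn2+(aq) + 2 Cr(s) → 3 Sn(s) + 2 Cr3+(aq); thus Q = [Cr3+(aq)]^2 / [Sn2+(aq)]^3.
Substituting the known concentrations and solving, log [Sn2+(aq)] = −0.693 and [Sn2+(aq)] = 0.20 M.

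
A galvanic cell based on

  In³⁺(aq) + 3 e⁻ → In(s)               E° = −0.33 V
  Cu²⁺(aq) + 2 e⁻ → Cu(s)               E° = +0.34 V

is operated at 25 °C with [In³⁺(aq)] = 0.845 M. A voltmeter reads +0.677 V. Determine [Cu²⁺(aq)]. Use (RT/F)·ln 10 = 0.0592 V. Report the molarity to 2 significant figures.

Cu²⁺/Cu is the cathode (higher E°); E°cell = +0.34 − (−0.33) = +0.67 V with n = 6.
Since E = E° − (0.0592/n)·log Q, log Q = n(E° − E)/0.0592 = −0.709.
For 3 Cu²⁺(aq) + 2 In(s) → 3 Cu(s) + 2 In³⁺(aq), the reaction quotient is Q = [In³⁺(aq)]^2 / [Cu²⁺(aq)]^3.
Solving for the unknown gives log [Cu²⁺(aq)] = 0.188, so [Cu²⁺(aq)] ≈ 1.5 M.

1.5 M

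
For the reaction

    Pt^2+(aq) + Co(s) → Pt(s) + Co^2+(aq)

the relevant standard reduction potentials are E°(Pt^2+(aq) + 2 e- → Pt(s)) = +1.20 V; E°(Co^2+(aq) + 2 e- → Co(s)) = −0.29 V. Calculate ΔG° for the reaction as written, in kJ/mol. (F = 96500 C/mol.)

In the reaction as written Pt^2+(aq) is reduced, so the Pt²⁺/Pt couple is the cathode and Co²⁺/Co is the anode.
E°cell = +1.20 − (−0.29) = +1.49 V; balancing electrons gives n = 2.
ΔG° = −nFE°cell = −(2)(96500)(+1.49) J/mol = −288 kJ/mol.

−288 kJ/mol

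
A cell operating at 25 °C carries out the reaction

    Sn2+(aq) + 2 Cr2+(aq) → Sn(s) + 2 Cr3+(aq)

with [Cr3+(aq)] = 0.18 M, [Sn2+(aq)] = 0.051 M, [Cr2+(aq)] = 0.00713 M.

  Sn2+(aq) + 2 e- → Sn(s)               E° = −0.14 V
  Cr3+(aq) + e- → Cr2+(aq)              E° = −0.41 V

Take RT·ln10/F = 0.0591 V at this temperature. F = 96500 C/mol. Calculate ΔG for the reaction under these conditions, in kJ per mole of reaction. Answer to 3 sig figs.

−28.7 kJ/mol

With Sn²⁺/Sn reduced at the cathode, E°cell = −0.14 − (−0.41) = +0.27 V and n = 2.
Here Q = [Cr3+(aq)]^2 / ([Sn2+(aq)]·[Cr2+(aq)]^2) = 1.25×10^4 (log Q = 4.097), giving E = +0.27 − (0.0591/2)·(4.097) = +0.1489 V.
Then ΔG = −nFE = −2 × 96500 × +0.1489 J/mol = −28.7 kJ/mol.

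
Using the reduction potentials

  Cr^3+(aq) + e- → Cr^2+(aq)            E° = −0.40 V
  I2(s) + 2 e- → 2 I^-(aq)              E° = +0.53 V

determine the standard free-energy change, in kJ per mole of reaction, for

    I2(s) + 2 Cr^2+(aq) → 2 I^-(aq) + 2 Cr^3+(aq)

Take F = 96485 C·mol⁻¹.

In the reaction as written I2(s) is reduced, so the I₂/I⁻ couple is the cathode and Cr³⁺/Cr²⁺ is the anode.
E°cell = +0.53 − (−0.40) = +0.93 V; balancing electrons gives n = 2.
ΔG° = −nFE°cell = −(2)(96485)(+0.93) J/mol = −179 kJ/mol.

−179 kJ/mol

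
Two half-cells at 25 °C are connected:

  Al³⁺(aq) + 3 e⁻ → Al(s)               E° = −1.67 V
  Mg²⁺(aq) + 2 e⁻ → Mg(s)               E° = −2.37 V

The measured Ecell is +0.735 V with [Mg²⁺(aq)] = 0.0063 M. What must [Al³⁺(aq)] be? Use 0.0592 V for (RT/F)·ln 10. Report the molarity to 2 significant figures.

The Al³⁺/Al couple has the larger reduction potential, so it is the cathode: E°cell = −1.67 − (−2.37) = +0.70 V and n = 6.
From the Nernst equation, log Q = n(E° − E)/0.0592 = 6·(+0.70 − (+0.735))/0.0592 = −3.547.
For 2 Al³⁺(aq) + 3 Mg(s) → 2 Al(s) + 3 Mg²⁺(aq), the reaction quotient is Q = [Mg²⁺(aq)]^3 / [Al³⁺(aq)]^2.
Substituting the known concentrations and solving, log [Al³⁺(aq)] = −1.527 and [Al³⁺(aq)] = 0.030 M.

0.030 M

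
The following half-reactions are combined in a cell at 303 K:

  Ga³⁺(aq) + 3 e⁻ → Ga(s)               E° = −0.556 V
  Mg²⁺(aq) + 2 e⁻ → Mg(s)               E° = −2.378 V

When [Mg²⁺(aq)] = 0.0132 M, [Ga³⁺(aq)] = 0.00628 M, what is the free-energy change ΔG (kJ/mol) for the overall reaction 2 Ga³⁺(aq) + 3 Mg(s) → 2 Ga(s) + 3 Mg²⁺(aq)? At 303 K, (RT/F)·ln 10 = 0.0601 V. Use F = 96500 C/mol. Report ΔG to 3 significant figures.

−1060 kJ/mol

E°cell = −0.556 − (−2.378) = +1.822 V; the balanced reaction transfers n = 6 electrons.
Q = [Mg²⁺(aq)]^3 / [Ga³⁺(aq)]^2 = 0.0583, so log Q = −1.234 and E = +1.822 − (0.0601/6)(−1.234) = +1.8344 V.
Then ΔG = −nFE = −6 × 96500 × +1.8344 J/mol = −1060 kJ/mol.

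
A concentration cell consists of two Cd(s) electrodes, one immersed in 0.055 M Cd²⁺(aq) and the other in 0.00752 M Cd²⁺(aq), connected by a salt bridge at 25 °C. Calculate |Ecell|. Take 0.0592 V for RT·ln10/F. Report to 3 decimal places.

For a concentration cell E°cell = 0, since both electrodes use the same couple.
The compartment with the higher Cd²⁺(aq) concentration (0.055 M) acts as the cathode; ions are reduced there and produced at the dilute (0.00752 M) anode.
With n = 2, Ecell = −(0.0592/2)·log([dilute]/[conc]) = −(0.0592/2)·log(0.00752/0.055) = +0.026 V.

0.026 V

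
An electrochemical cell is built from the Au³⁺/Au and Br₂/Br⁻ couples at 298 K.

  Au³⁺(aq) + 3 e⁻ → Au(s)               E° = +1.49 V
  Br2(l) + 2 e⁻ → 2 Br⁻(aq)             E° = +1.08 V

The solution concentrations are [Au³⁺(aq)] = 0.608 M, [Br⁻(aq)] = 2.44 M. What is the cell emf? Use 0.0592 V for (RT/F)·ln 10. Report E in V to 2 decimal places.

+0.43 V

Au³⁺/Au is reduced (cathode, E° = +1.49 V) and Br₂/Br⁻ is oxidized (anode).
The standard potential is +1.49 − (+1.08) = +0.41 V and the balanced reaction transfers n = 6 electrons.
Balancing gives 2 Au³⁺(aq) + 6 Br⁻(aq) → 2 Au(s) + 3 Br2(l); hence Q = 1 / ([Au³⁺(aq)]^2·[Br⁻(aq)]^6) = 0.0128 (log Q = −1.892).
Applying E = E° − (RT ln10/nF)·log Q gives +0.41 − (0.0592/6)(−1.892) = +0.43 V.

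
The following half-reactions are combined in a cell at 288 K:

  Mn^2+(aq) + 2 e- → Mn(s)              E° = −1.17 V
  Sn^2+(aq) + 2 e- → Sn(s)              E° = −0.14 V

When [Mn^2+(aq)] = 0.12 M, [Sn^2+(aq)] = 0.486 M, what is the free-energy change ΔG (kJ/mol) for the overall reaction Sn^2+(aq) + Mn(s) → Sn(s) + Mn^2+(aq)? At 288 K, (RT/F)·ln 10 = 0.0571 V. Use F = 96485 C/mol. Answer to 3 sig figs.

With Sn²⁺/Sn reduced at the cathode, E°cell = −0.14 − (−1.17) = +1.03 V and n = 2.
Q = [Mn^2+(aq)] / [Sn^2+(aq)] = 0.247, so log Q = −0.607 and E = +1.03 − (0.0571/2)(−0.607) = +1.0473 V.
Then ΔG = −nFE = −2 × 96485 × +1.0473 J/mol = −202 kJ/mol.

−202 kJ/mol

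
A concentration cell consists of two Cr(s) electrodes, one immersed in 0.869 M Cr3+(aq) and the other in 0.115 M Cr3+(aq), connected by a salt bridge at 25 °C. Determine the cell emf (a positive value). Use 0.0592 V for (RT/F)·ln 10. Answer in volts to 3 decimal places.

0.017 V

For a concentration cell E°cell = 0, since both electrodes use the same couple.
The compartment with the higher Cr3+(aq) concentration (0.869 M) acts as the cathode; ions are reduced there and produced at the dilute (0.115 M) anode.
With n = 3, Ecell = −(0.0592/3)·log([dilute]/[conc]) = −(0.0592/3)·log(0.115/0.869) = +0.017 V.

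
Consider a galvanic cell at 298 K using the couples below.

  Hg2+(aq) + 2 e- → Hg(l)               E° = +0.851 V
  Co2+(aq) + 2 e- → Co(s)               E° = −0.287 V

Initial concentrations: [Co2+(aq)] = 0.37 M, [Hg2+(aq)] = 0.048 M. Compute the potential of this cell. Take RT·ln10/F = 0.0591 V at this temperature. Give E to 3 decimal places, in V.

Since E°(Hg²⁺/Hg) > E°(Co²⁺/Co), Hg²⁺/Hg serves as the cathode.
The standard potential is +0.851 − (−0.287) = +1.138 V and the balanced reaction transfers n = 2 electrons.
The balanced reaction is Hg2+(aq) + Co(s) → Hg(l) + Co2+(aq), so Q = [Co2+(aq)] / [Hg2+(aq)] = 7.71 and log Q = 0.887.
Applying E = E° − (RT ln10/nF)·log Q gives +1.138 − (0.0591/2)(0.887) = +1.112 V.

+1.112 V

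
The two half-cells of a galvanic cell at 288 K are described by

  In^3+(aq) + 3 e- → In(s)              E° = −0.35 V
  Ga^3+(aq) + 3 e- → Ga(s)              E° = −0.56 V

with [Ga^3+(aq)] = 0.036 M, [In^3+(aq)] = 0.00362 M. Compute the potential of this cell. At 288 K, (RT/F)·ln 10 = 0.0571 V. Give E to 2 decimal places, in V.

+0.19 V

Since E°(In³⁺/In) > E°(Ga³⁺/Ga), In³⁺/In serves as the cathode.
E°cell = E°cat − E°an = −0.35 − (−0.56) = +0.21 V; n = 3.
For the overall reaction In^3+(aq) + Ga(s) → In(s) + Ga^3+(aq), Q = [Ga^3+(aq)] / [In^3+(aq)] = 9.94, giving log Q = 0.998.
E = E° − (0.0571/n)·log Q = +0.21 − (0.0571/3)(0.998) = +0.19 V.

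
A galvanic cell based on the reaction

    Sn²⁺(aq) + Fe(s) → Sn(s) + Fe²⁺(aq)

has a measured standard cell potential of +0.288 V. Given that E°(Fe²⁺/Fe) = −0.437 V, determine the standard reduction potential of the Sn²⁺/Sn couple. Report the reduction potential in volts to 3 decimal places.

In the reaction as written the Sn²⁺/Sn couple is reduced (cathode) and Fe²⁺/Fe is oxidized (anode), so E°cell = E°(Sn²⁺/Sn) − E°(Fe²⁺/Fe).
E°(Sn²⁺/Sn) = E°cell + E°(anode) = +0.288 + (−0.437) = −0.149 V.

−0.149 V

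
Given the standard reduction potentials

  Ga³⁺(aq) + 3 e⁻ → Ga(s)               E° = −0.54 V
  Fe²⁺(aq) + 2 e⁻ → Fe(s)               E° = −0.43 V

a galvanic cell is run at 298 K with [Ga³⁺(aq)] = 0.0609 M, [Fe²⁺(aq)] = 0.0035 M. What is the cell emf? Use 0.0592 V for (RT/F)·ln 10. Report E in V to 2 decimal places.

Since E°(Fe²⁺/Fe) > E°(Ga³⁺/Ga), Fe²⁺/Fe serves as the cathode.
The standard potential is −0.43 − (−0.54) = +0.11 V and the balanced reaction transfers n = 6 electrons.
Balancing gives 3 Fe²⁺(aq) + 2 Ga(s) → 3 Fe(s) + 2 Ga³⁺(aq); hence Q = [Ga³⁺(aq)]^2 / [Fe²⁺(aq)]^3 = 8.65×10^4 (log Q = 4.937).
E = E° − (0.0592/n)·log Q = +0.11 − (0.0592/6)(4.937) = +0.06 V.

+0.06 V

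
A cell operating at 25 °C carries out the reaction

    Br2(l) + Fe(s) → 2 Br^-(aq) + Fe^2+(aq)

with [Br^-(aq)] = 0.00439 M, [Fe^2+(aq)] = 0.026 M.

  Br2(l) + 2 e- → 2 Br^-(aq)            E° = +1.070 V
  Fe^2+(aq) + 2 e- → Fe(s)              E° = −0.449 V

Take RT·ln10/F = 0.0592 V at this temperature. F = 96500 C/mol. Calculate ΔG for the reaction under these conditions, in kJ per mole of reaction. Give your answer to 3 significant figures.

The standard cell potential is +1.070 − (−0.449) = +1.519 V, with n = 2 electrons in the balanced equation.
The reaction quotient is [Br^-(aq)]^2·[Fe^2+(aq)] = 5.01×10^−7; by Nernst, E = +1.519 − (0.0592/2)(−6.300) = +1.7055 V.
ΔG = −nFE = −(2)(96500)(+1.7055) J/mol = −329 kJ/mol.

−329 kJ/mol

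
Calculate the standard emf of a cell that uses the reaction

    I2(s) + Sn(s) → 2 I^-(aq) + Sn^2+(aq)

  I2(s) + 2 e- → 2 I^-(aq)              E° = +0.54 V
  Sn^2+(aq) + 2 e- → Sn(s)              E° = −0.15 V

+0.69 V

I2(s) gains electrons, so the I₂/I⁻ couple is the cathode; the Sn²⁺/Sn couple is the anode.
E°cell = E°(cathode) − E°(anode) = +0.54 − (−0.15) = +0.69 V.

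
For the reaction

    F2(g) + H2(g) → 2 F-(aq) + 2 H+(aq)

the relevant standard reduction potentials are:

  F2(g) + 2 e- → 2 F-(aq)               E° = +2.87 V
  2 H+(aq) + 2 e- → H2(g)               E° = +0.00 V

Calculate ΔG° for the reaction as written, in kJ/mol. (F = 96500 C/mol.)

−554 kJ/mol

In the reaction as written F2(g) is reduced, so the F₂/F⁻ couple is the cathode and 2H⁺/H₂ is the anode.
E°cell = +2.87 − (+0.00) = +2.87 V; balancing electrons gives n = 2.
ΔG° = −nFE°cell = −(2)(96500)(+2.87) J/mol = −554 kJ/mol.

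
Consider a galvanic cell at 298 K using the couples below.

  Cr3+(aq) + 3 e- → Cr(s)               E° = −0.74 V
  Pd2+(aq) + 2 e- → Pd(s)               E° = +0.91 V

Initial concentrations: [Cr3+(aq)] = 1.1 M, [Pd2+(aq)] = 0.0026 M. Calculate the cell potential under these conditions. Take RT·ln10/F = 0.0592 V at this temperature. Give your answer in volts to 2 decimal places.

+1.57 V

Pd²⁺/Pd is reduced (cathode, E° = +0.91 V) and Cr³⁺/Cr is oxidized (anode).
E°cell = E°cat − E°an = +0.91 − (−0.74) = +1.65 V; n = 6.
The balanced reaction is 3 Pd2+(aq) + 2 Cr(s) → 3 Pd(s) + 2 Cr3+(aq), so Q = [Cr3+(aq)]^2 / [Pd2+(aq)]^3 = 6.88×10^7 and log Q = 7.838.
E = E° − (0.0592/n)·log Q = +1.65 − (0.0592/6)(7.838) = +1.57 V.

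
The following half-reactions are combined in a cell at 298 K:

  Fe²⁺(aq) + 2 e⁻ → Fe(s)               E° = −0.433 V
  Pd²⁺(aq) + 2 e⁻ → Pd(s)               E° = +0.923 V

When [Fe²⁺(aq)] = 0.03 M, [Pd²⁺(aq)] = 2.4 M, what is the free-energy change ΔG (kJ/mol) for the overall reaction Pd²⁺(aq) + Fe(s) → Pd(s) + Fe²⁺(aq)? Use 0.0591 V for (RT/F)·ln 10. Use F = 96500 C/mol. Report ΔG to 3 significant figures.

−273 kJ/mol

The standard cell potential is +0.923 − (−0.433) = +1.356 V, with n = 2 electrons in the balanced equation.
Q = [Fe²⁺(aq)] / [Pd²⁺(aq)] = 0.0125, so log Q = −1.903 and E = +1.356 − (0.0591/2)(−1.903) = +1.4122 V.
Finally ΔG = −nFE = −(2)(96500 C/mol)(+1.4122 V) = −273 kJ/mol.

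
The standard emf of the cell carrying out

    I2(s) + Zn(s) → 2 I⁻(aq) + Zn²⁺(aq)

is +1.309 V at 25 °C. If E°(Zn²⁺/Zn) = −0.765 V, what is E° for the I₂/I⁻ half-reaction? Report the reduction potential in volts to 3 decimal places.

In the reaction as written the I₂/I⁻ couple is reduced (cathode) and Zn²⁺/Zn is oxidized (anode), so E°cell = E°(I₂/I⁻) − E°(Zn²⁺/Zn).
E°(I₂/I⁻) = E°cell + E°(anode) = +1.309 + (−0.765) = +0.544 V.

+0.544 V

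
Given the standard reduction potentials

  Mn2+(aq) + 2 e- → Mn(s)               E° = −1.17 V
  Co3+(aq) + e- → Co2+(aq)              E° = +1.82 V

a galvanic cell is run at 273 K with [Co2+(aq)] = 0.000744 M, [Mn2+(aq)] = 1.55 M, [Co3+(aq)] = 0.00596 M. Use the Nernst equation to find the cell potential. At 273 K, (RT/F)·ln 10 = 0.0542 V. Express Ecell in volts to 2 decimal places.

Co³⁺/Co²⁺ is reduced (cathode, E° = +1.82 V) and Mn²⁺/Mn is oxidized (anode).
E°cell = E°cat − E°an = +1.82 − (−1.17) = +2.99 V; n = 2.
For the overall reaction 2 Co3+(aq) + Mn(s) → 2 Co2+(aq) + Mn2+(aq), Q = ([Co2+(aq)]^2·[Mn2+(aq)]) / [Co3+(aq)]^2 = 0.0242, giving log Q = −1.617.
By the Nernst equation, E = +2.99 − (0.0542/2)·(−1.617) = +3.03 V.

+3.03 V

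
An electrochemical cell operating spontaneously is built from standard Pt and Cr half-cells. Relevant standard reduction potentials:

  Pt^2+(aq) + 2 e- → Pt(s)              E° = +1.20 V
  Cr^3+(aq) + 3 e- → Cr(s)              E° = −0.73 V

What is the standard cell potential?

Of the two couples in this cell, the one with the more positive reduction potential is reduced at the cathode: here that is Pt²⁺/Pt (+1.20 V); Cr³⁺/Cr (−0.73 V) is the anode.
E°cell = E°(cathode) − E°(anode) = +1.20 − (−0.73) = +1.93 V.

+1.93 V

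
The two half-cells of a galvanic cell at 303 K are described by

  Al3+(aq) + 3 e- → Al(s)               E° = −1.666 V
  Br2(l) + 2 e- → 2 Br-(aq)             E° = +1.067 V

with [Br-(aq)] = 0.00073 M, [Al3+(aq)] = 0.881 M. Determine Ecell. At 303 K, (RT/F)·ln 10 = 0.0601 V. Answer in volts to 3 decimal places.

Since E°(Br₂/Br⁻) > E°(Al³⁺/Al), Br₂/Br⁻ serves as the cathode.
E°cell = +1.067 − (−1.666) = +2.733 V, with n = 6 electrons transferred.
For the overall reaction 3 Br2(l) + 2 Al(s) → 6 Br-(aq) + 2 Al3+(aq), Q = [Br-(aq)]^6·[Al3+(aq)]^2 = 1.17×10^−19, giving log Q = −18.930.
E = E° − (0.0601/n)·log Q = +2.733 − (0.0601/6)(−18.930) = +2.923 V.

+2.923 V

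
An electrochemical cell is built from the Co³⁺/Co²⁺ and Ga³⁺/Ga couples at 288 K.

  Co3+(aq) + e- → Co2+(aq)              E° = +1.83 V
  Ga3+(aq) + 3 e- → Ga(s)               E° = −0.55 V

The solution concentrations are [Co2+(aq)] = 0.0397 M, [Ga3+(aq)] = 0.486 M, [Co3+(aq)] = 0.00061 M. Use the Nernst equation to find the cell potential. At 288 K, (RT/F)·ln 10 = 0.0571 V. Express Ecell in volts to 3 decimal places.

+2.282 V

Since E°(Co³⁺/Co²⁺) > E°(Ga³⁺/Ga), Co³⁺/Co²⁺ serves as the cathode.
E°cell = +1.83 − (−0.55) = +2.38 V, with n = 3 electrons transferred.
The balanced reaction is 3 Co3+(aq) + Ga(s) → 3 Co2+(aq) + Ga3+(aq), so Q = ([Co2+(aq)]^3·[Ga3+(aq)]) / [Co3+(aq)]^3 = 1.34×10^5 and log Q = 5.127.
Applying E = E° − (RT ln10/nF)·log Q gives +2.38 − (0.0571/3)(5.127) = +2.282 V.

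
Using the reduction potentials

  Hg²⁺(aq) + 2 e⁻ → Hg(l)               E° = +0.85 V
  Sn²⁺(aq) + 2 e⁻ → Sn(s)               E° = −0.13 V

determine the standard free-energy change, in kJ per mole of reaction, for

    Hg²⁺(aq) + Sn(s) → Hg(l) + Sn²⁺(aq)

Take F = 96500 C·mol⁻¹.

In the reaction as written Hg²⁺(aq) is reduced, so the Hg²⁺/Hg couple is the cathode and Sn²⁺/Sn is the anode.
E°cell = +0.85 − (−0.13) = +0.98 V; balancing electrons gives n = 2.
ΔG° = −nFE°cell = −(2)(96500)(+0.98) J/mol = −189 kJ/mol.

−189 kJ/mol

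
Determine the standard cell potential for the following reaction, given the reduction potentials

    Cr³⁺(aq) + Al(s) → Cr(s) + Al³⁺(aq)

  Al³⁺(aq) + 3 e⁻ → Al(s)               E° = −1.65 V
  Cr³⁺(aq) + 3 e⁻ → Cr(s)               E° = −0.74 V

In the reaction as written, Cr³⁺(aq) is reduced (cathode) and Al³⁺(aq) is produced by oxidation at the anode.
E°cell = E°(cathode) − E°(anode) = −0.74 − (−1.65) = +0.91 V.

+0.91 V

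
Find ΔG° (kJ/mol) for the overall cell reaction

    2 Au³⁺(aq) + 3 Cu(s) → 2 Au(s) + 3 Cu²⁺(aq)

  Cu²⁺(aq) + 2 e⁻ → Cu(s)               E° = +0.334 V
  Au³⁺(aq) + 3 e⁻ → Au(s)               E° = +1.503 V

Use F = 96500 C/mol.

−677 kJ/mol

In the reaction as written Au³⁺(aq) is reduced, so the Au³⁺/Au couple is the cathode and Cu²⁺/Cu is the anode.
E°cell = +1.503 − (+0.334) = +1.169 V; balancing electrons gives n = 6.
ΔG° = −nFE°cell = −(6)(96500)(+1.169) J/mol = −677 kJ/mol.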